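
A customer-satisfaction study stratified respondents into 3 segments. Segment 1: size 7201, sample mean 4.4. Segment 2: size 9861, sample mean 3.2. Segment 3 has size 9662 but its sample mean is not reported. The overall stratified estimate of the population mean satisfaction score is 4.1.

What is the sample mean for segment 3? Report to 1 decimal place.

Σ Nₕx̄ₕ = N·μ, so 9662·x̄_3 = 26724·4.1 − (7201·4.4 + 9861·3.2).
= 109568.4 − 63239.6 = 46328.8.
x̄_3 = 46328.8 / 9662 = 4.795... → 4.8.

4.8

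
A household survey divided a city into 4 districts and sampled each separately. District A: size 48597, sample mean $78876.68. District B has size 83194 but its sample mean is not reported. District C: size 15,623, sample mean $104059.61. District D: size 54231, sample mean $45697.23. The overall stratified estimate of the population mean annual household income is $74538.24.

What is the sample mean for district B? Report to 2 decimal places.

Σ Nₕx̄ₕ = N·μ, so 83194·x̄_B = 201645·74538.24 − (48597·78876.68 + 15623·104059.61 + 54231·45697.23).
= 15030263404.8 − 7937099785.12 = 7093163619.68.
x̄_B = 7093163619.68 / 83194 = 85260.5190... → 85260.52.

85260.52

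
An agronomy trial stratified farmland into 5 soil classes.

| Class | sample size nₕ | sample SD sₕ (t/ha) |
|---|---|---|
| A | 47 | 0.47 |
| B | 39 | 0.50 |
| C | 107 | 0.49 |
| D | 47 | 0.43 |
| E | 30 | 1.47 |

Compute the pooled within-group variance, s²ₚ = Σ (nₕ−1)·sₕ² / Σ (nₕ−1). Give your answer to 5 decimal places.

A: (47−1)·0.47² = 46·0.2209 = 10.1614
B: (39−1)·0.50² = 38·0.25 = 9.5
C: (107−1)·0.49² = 106·0.2401 = 25.4506
D: (47−1)·0.43² = 46·0.1849 = 8.5054
E: (30−1)·1.47² = 29·2.1609 = 62.6661
Numerator = 116.2835; denominator = Σ(nₕ−1) = 265.
s²ₚ = 116.2835/265 = 0.4388057... → 0.43881.

0.43881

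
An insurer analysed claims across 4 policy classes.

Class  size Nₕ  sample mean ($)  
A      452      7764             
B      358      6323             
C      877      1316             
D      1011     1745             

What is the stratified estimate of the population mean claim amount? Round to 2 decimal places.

3221.38

N = 2698; weights Wₕ = Nₕ/N = (0.1675, 0.1327, 0.3251, 0.3747).
x̄_st = Σ Wₕ·x̄ₕ = 0.1675·7764 + 0.1327·6323 + 0.3251·1316 + 0.3747·1745 ≈ 3221.3821...
→ 3221.38.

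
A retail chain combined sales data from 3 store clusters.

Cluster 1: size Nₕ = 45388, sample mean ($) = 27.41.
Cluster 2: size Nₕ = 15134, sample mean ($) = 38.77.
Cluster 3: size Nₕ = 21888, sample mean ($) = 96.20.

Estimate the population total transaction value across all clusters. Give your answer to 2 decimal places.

3936455.86

Population total = Σ Nₕ·x̄ₕ (each stratum's size times its mean).
45388·27.41 + 15134·38.77 + 21888·96.20 = 1244085.08 + 586745.18 + 2105625.6 = 3936455.86.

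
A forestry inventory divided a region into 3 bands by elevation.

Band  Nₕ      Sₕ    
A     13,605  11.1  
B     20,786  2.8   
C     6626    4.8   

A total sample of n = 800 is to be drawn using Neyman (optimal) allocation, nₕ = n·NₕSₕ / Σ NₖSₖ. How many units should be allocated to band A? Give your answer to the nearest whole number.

A: NₕSₕ = 13605·11.1 = 151015.5
B: NₕSₕ = 20786·2.8 = 58200.8
C: NₕSₕ = 6626·4.8 = 31804.8
Σ NₕSₕ = 241021.1.
n_A = 800·151015.5/241021.1 = 501.252... → 501.

501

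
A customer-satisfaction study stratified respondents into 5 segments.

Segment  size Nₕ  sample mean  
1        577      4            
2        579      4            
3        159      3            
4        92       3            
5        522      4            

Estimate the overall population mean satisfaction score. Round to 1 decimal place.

N = 1929; weights Wₕ = Nₕ/N = (0.2991, 0.3002, 0.0824, 0.0477, 0.2706).
x̄_st = Σ Wₕ·x̄ₕ = 0.2991·4 + 0.3002·4 + 0.0824·3 + 0.0477·3 + 0.2706·4 ≈ 3.870...
→ 3.9.

3.9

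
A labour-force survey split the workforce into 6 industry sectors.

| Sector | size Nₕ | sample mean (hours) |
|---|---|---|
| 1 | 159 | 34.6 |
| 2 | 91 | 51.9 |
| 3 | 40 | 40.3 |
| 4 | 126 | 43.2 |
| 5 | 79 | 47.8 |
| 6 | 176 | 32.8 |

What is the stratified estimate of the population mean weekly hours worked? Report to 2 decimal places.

N = 671; weights Wₕ = Nₕ/N = (0.2370, 0.1356, 0.0596, 0.1878, 0.1177, 0.2623).
x̄_st = Σ Wₕ·x̄ₕ = 0.2370·34.6 + 0.1356·51.9 + 0.0596·40.3 + 0.1878·43.2 + 0.1177·47.8 + 0.2623·32.8 ≈ 39.9829...
→ 39.98.

39.98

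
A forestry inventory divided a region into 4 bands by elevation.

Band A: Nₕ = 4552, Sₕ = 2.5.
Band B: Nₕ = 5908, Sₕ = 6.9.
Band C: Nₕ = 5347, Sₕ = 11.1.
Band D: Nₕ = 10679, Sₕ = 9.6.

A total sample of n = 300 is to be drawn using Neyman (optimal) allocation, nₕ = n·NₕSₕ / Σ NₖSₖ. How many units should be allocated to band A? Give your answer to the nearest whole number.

16

A: NₕSₕ = 4552·2.5 = 11380
B: NₕSₕ = 5908·6.9 = 40765.2
C: NₕSₕ = 5347·11.1 = 59351.7
D: NₕSₕ = 10679·9.6 = 102518.4
Σ NₕSₕ = 214015.3.
n_A = 300·11380/214015.3 = 15.952... → 16.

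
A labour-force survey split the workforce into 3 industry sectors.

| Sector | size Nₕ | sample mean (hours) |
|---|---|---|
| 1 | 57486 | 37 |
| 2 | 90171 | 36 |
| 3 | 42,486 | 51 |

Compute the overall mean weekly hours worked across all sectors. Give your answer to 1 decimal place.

39.7

N = 57486 + 90171 + 42486 = 190143.
Weight each subgroup mean by Nₕ/N and sum.
Σ Nₕx̄ₕ = 57486·37 + 90171·36 + 42486·51 = 2126982 + 3246156 + 2166786 = 7539924.
Divide by N: 7539924 / 190143 = 39.654... → 39.7.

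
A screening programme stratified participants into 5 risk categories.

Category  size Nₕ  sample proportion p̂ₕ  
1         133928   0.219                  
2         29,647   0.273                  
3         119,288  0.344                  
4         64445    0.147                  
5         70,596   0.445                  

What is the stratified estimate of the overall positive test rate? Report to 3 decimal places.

0.286

Wₕ = Nₕ/N with N = 417904: 0.3205, 0.0709, 0.2854, 0.1542, 0.1689.
p̂_st = 0.3205·0.219 + 0.0709·0.273 + 0.2854·0.344 + 0.1542·0.147 + 0.1689·0.445 ≈ 0.28559... → 0.286.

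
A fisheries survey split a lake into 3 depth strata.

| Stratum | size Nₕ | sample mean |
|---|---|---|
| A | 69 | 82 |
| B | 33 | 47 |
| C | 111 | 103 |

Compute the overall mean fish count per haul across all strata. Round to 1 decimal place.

N = 69 + 33 + 111 = 213.
Weight each subgroup mean by Nₕ/N and sum.
Σ Nₕx̄ₕ = 69·82 + 33·47 + 111·103 = 5658 + 1551 + 11433 = 18642.
Divide by N: 18642 / 213 = 87.521... → 87.5.

87.5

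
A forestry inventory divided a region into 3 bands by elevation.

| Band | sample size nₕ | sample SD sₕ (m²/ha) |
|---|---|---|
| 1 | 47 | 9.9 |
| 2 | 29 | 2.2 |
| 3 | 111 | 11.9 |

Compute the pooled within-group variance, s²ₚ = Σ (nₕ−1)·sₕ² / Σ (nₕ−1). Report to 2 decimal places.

1: (47−1)·9.9² = 46·98.01 = 4508.46
2: (29−1)·2.2² = 28·4.84 = 135.52
3: (111−1)·11.9² = 110·141.61 = 15577.1
Numerator = 20221.08; denominator = Σ(nₕ−1) = 184.
s²ₚ = 20221.08/184 = 109.8972... → 109.90.

109.90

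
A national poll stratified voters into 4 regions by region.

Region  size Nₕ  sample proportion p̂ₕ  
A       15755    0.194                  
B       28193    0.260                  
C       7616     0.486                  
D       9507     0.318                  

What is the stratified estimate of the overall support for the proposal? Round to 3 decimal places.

N = 15755 + 28193 + 7616 + 9507 = 61071.
Overall proportion = Σ (Nₕ/N)·p̂ₕ.
Σ Nₕp̂ₕ = 3056.47 + 7330.18 + 3701.376 + 3023.226 = 17111.252.
17111.252 / 61071 = 0.28019... → 0.280.

0.280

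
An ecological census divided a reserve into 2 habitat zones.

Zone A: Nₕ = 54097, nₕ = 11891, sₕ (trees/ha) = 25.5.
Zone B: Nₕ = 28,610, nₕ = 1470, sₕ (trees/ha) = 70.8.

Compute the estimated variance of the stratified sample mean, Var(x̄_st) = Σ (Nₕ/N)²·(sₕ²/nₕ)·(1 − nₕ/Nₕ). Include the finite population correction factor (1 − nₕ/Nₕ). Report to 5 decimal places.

N = 82707; Wₕ = Nₕ/N.
zone A: (54097/82707)²·25.5²/11891·(1 − 11891/54097) = 0.01825260
zone B: (28610/82707)²·70.8²/1470·(1 − 1470/28610) = 0.38707253
Sum = 0.40532513 → 0.40533.

0.40533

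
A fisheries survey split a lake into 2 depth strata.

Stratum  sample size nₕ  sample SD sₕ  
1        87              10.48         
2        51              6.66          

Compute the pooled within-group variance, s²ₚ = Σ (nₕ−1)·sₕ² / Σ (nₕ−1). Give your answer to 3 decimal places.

85.759

Degrees of freedom: 86 + 50 = 136.
Σ(nₕ−1)sₕ² = 86·109.8304 + 50·44.3556 = 11663.1944.
s²ₚ = 11663.1944 / 136 = 85.75878... → 85.759.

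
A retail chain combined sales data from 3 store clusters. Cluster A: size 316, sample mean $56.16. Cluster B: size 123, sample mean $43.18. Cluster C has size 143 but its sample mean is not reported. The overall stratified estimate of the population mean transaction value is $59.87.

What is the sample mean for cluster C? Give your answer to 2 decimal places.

82.42

Σ Nₕx̄ₕ = N·μ, so 143·x̄_C = 582·59.87 − (316·56.16 + 123·43.18).
= 34844.34 − 23057.7 = 11786.64.
x̄_C = 11786.64 / 143 = 82.4241... → 82.42.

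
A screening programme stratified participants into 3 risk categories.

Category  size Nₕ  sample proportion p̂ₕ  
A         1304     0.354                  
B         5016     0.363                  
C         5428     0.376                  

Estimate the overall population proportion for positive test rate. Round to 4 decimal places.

N = 1304 + 5016 + 5428 = 11748.
Overall proportion = Σ (Nₕ/N)·p̂ₕ.
Σ Nₕp̂ₕ = 461.616 + 1820.808 + 2040.928 = 4323.352.
4323.352 / 11748 = 0.368007... → 0.3680.

0.3680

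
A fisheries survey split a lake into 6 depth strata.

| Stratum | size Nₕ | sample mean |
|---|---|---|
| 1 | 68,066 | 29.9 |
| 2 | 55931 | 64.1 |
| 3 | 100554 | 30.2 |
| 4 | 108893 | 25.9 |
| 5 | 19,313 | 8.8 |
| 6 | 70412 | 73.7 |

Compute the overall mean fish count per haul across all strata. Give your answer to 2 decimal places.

N = 68066 + 55931 + 100554 + 108893 + 19313 + 70412 = 423169.
The stratified mean weights each stratum mean by its population share Nₕ/N.
Σ Nₕx̄ₕ = 68066·29.9 + 55931·64.1 + 100554·30.2 + 108893·25.9 + 19313·8.8 + 70412·73.7 = 2035173.4 + 3585177.1 + 3036730.8 + 2820328.7 + 169954.4 + 5189364.4 = 16836728.8.
Divide by N: 16836728.8 / 423169 = 39.7872... → 39.79.

39.79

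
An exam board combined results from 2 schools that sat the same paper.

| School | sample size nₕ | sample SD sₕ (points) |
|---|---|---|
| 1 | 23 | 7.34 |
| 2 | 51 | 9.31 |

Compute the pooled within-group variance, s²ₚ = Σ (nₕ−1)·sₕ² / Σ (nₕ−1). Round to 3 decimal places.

76.654

1: (23−1)·7.34² = 22·53.8756 = 1185.2632
2: (51−1)·9.31² = 50·86.6761 = 4333.805
Numerator = 5519.0682; denominator = Σ(nₕ−1) = 72.
s²ₚ = 5519.0682/72 = 76.65373... → 76.654.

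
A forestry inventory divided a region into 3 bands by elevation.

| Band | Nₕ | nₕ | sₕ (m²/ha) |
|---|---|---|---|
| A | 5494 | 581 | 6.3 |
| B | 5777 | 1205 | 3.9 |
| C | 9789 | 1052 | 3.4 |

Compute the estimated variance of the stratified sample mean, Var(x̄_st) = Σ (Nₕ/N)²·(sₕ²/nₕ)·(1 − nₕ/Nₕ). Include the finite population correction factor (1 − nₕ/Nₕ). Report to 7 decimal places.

0.0070281

N = 21060; Wₕ = Nₕ/N.
band A: (5494/21060)²·6.3²/581·(1 − 581/5494) = 0.0041574176
band B: (5777/21060)²·3.9²/1205·(1 − 1205/5777) = 0.0007516818
band C: (9789/21060)²·3.4²/1052·(1 − 1052/9789) = 0.0021189759
Sum = 0.0070280753 → 0.0070281.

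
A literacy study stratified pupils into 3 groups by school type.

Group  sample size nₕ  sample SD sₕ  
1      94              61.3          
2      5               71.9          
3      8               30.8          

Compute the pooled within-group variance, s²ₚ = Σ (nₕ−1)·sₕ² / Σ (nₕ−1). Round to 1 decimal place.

3622.9

1: (94−1)·61.3² = 93·3757.69 = 349465.17
2: (5−1)·71.9² = 4·5169.61 = 20678.44
3: (8−1)·30.8² = 7·948.64 = 6640.48
Numerator = 376784.09; denominator = Σ(nₕ−1) = 104.
s²ₚ = 376784.09/104 = 3622.924... → 3622.9.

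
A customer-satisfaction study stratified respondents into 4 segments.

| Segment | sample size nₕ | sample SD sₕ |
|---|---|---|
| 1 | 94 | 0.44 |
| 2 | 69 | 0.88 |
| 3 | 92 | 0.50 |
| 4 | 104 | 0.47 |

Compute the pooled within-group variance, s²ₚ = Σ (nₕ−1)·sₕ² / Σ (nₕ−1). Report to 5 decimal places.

1: (94−1)·0.44² = 93·0.1936 = 18.0048
2: (69−1)·0.88² = 68·0.7744 = 52.6592
3: (92−1)·0.50² = 91·0.25 = 22.75
4: (104−1)·0.47² = 103·0.2209 = 22.7527
Numerator = 116.1667; denominator = Σ(nₕ−1) = 355.
s²ₚ = 116.1667/355 = 0.3272301... → 0.32723.

0.32723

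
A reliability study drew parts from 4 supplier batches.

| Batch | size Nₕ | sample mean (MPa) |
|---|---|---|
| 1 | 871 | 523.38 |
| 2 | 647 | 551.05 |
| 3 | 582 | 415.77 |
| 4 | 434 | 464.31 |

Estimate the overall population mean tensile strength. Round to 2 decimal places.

495.61

N = 2534; weights Wₕ = Nₕ/N = (0.3437, 0.2553, 0.2297, 0.1713).
x̄_st = Σ Wₕ·x̄ₕ = 0.3437·523.38 + 0.2553·551.05 + 0.2297·415.77 + 0.1713·464.31 ≈ 495.6125...
→ 495.61.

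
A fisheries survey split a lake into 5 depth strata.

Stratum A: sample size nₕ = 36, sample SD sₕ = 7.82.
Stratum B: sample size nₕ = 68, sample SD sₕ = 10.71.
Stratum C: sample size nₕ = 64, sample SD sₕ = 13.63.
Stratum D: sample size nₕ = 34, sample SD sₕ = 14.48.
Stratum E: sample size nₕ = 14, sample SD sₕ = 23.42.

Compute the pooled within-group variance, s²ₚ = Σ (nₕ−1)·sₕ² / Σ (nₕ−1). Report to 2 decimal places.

Degrees of freedom: 35 + 67 + 63 + 33 + 13 = 211.
Σ(nₕ−1)sₕ² = 35·61.1524 + 67·114.7041 + 63·185.7769 + 33·209.6704 + 13·548.4964 = 35579.0298.
s²ₚ = 35579.0298 / 211 = 168.6210... → 168.62.

168.62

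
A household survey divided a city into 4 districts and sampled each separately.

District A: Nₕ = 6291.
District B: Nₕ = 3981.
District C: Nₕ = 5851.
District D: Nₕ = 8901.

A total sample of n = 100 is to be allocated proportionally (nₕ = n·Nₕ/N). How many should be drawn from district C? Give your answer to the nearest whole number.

N = 6291 + 3981 + 5851 + 8901 = 25024.
n_C = 100·5851/25024 = 23.382... → 23.

23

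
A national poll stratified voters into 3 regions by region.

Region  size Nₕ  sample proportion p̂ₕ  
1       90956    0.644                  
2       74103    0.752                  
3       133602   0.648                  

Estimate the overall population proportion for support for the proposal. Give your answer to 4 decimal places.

0.6726

Wₕ = Nₕ/N with N = 298661: 0.3045, 0.2481, 0.4473.
p̂_st = 0.3045·0.644 + 0.2481·0.752 + 0.4473·0.648 ≈ 0.672586... → 0.6726.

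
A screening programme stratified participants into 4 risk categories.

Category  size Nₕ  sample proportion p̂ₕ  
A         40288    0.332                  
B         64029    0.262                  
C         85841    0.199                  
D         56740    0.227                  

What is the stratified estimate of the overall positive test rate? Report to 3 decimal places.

0.243

N = 40288 + 64029 + 85841 + 56740 = 246898.
Overall proportion = Σ (Nₕ/N)·p̂ₕ.
Σ Nₕp̂ₕ = 13375.616 + 16775.598 + 17082.359 + 12879.98 = 60113.553.
60113.553 / 246898 = 0.24348... → 0.243.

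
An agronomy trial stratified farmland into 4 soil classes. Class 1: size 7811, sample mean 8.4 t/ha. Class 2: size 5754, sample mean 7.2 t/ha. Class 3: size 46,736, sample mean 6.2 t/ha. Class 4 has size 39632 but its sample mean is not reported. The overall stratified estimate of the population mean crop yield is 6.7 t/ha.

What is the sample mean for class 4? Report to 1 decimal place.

6.9

N = 7811 + 5754 + 46736 + 39632 = 99933.
Overall total = μ·N = 6.7·99933 = 669551.1.
Subtract the known strata: 7811·8.4 + 5754·7.2 + 46736·6.2 = 396804.4.
Remaining total for class 4: 669551.1 − 396804.4 = 272746.7.
Divide by its size: 272746.7 / 39632 = 6.882... → 6.9.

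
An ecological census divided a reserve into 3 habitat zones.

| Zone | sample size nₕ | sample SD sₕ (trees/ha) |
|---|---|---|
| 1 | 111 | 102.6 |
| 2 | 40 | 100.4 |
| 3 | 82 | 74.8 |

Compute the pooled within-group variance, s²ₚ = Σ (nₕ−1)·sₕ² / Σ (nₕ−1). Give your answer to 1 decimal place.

1: (111−1)·102.6² = 110·10526.76 = 1157943.6
2: (40−1)·100.4² = 39·10080.16 = 393126.24
3: (82−1)·74.8² = 81·5595.04 = 453198.24
Numerator = 2004268.08; denominator = Σ(nₕ−1) = 230.
s²ₚ = 2004268.08/230 = 8714.209... → 8714.2.

8714.2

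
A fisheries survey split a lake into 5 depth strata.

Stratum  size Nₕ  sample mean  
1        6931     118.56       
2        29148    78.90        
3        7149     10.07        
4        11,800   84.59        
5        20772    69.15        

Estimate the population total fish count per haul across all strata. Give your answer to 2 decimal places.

1: 6931·118.56 = 821739.36
2: 29148·78.90 = 2299777.2
3: 7149·10.07 = 71990.43
4: 11800·84.59 = 998162
5: 20772·69.15 = 1436383.8
τ̂ = Σ Nₕx̄ₕ = 5628052.79.

5628052.79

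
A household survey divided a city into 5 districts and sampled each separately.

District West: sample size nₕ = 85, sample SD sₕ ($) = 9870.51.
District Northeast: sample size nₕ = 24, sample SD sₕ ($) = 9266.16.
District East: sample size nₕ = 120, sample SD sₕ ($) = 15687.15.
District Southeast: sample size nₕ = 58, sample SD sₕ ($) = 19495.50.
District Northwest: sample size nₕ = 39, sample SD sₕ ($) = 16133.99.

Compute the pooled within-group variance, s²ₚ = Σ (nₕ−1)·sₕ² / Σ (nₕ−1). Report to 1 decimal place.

Degrees of freedom: 84 + 23 + 119 + 57 + 38 = 321.
Σ(nₕ−1)sₕ² = 84·97426967.6601 + 23·85861721.1456 + 119·246086675.1225 + 57·380074520.25 + 38·260305633.3201 = 70998860929.7885.
s²ₚ = 70998860929.7885 / 321 = 221180252.118... → 221180252.1.

221180252.1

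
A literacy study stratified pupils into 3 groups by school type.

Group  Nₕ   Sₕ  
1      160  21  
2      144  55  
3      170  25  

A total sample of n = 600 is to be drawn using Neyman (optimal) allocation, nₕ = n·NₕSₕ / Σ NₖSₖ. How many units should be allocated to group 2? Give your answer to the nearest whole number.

306

1: NₕSₕ = 160·21 = 3360
2: NₕSₕ = 144·55 = 7920
3: NₕSₕ = 170·25 = 4250
Σ NₕSₕ = 15530.
n_2 = 600·7920/15530 = 305.988... → 306.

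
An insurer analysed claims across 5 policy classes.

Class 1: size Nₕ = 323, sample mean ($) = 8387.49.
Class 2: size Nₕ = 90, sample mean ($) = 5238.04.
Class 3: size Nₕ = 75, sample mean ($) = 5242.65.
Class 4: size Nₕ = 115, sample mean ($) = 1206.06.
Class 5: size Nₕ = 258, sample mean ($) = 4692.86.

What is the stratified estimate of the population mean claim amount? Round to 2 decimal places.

N = 861; weights Wₕ = Nₕ/N = (0.3751, 0.1045, 0.0871, 0.1336, 0.2997).
x̄_st = Σ Wₕ·x̄ₕ = 0.3751·8387.49 + 0.1045·5238.04 + 0.0871·5242.65 + 0.1336·1206.06 + 0.2997·4692.86 ≈ 5718.0446...
→ 5718.04.

5718.04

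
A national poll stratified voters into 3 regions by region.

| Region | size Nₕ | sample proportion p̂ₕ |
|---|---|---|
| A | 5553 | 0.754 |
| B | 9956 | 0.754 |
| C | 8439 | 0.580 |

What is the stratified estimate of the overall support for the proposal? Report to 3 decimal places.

N = 5553 + 9956 + 8439 = 23948.
Overall proportion = Σ (Nₕ/N)·p̂ₕ.
Σ Nₕp̂ₕ = 4186.962 + 7506.824 + 4894.62 = 16588.406.
16588.406 / 23948 = 0.69268... → 0.693.

0.693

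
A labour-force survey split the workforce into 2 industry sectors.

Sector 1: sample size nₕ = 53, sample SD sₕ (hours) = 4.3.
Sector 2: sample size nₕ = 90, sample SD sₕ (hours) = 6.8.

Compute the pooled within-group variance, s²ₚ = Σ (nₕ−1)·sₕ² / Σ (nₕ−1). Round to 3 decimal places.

Degrees of freedom: 52 + 89 = 141.
Σ(nₕ−1)sₕ² = 52·18.49 + 89·46.24 = 5076.84.
s²ₚ = 5076.84 / 141 = 36.00596... → 36.006.

36.006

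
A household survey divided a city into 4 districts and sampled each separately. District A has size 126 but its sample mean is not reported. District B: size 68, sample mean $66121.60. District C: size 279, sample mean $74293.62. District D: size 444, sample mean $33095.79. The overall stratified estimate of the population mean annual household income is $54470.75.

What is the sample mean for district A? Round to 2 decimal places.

79610.78

N = 126 + 68 + 279 + 444 = 917.
Overall total = μ·N = 54470.75·917 = 49949677.75.
Subtract the known strata: 68·66121.60 + 279·74293.62 + 444·33095.79 = 39918719.54.
Remaining total for district A: 49949677.75 − 39918719.54 = 10030958.21.
Divide by its size: 10030958.21 / 126 = 79610.7794... → 79610.78.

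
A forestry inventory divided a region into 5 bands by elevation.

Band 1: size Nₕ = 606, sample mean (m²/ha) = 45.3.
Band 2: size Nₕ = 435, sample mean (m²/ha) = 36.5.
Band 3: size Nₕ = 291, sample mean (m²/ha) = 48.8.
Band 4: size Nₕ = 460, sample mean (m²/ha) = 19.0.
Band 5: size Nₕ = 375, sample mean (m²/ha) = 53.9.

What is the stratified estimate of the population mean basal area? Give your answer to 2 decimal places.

N = 2167; weights Wₕ = Nₕ/N = (0.2796, 0.2007, 0.1343, 0.2123, 0.1731).
x̄_st = Σ Wₕ·x̄ₕ = 0.2796·45.3 + 0.2007·36.5 + 0.1343·48.8 + 0.2123·19.0 + 0.1731·53.9 ≈ 39.9089...
→ 39.91.

39.91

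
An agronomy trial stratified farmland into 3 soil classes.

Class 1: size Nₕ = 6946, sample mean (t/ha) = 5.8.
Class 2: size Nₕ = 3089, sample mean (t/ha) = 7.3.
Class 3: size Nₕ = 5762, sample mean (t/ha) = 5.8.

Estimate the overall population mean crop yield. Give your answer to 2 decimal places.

6.09

x̄_st = (Σ Nₕx̄ₕ) / (Σ Nₕ) = (6946·5.8 + 3089·7.3 + 5762·5.8) / 15797
= 96256.1 / 15797 = 6.0933... → 6.09.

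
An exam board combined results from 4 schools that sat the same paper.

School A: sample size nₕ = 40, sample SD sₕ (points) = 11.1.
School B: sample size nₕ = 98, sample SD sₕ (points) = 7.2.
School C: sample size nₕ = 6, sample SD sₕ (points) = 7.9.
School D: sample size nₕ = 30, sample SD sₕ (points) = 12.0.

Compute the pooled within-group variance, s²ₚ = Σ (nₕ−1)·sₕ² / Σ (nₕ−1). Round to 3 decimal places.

84.245

Degrees of freedom: 39 + 97 + 5 + 29 = 170.
Σ(nₕ−1)sₕ² = 39·123.21 + 97·51.84 + 5·62.41 + 29·144 = 14321.72.
s²ₚ = 14321.72 / 170 = 84.24541... → 84.245.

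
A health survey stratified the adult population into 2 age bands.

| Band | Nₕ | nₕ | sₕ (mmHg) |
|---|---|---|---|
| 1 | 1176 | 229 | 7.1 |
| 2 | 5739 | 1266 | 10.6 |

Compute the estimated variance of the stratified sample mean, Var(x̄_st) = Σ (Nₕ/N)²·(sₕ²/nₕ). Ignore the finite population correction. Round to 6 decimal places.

0.067498

N = 6915; Wₕ = Nₕ/N.
band 1: (1176/6915)²·7.1²/229 = 0.006366658
band 2: (5739/6915)²·10.6²/1266 = 0.061131648
Sum = 0.067498306 → 0.067498.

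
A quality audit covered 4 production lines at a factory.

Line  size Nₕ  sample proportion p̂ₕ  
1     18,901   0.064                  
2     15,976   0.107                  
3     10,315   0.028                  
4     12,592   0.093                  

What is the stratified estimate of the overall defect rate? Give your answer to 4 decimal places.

Wₕ = Nₕ/N with N = 57784: 0.3271, 0.2765, 0.1785, 0.2179.
p̂_st = 0.3271·0.064 + 0.2765·0.107 + 0.1785·0.028 + 0.2179·0.093 ≈ 0.075782... → 0.0758.

0.0758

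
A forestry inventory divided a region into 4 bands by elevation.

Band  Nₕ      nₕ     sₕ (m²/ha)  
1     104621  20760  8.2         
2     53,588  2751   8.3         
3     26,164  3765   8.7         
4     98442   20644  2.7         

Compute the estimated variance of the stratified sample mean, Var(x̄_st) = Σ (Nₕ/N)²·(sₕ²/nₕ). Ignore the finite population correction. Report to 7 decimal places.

0.0015572

N = 282815; Wₕ = Nₕ/N.
band 1: (104621/282815)²·8.2²/20760 = 0.0004432341
band 2: (53588/282815)²·8.3²/2751 = 0.0008990748
band 3: (26164/282815)²·8.7²/3765 = 0.0001720588
band 4: (98442/282815)²·2.7²/20644 = 0.0000427848
Sum = 0.0015571525 → 0.0015572.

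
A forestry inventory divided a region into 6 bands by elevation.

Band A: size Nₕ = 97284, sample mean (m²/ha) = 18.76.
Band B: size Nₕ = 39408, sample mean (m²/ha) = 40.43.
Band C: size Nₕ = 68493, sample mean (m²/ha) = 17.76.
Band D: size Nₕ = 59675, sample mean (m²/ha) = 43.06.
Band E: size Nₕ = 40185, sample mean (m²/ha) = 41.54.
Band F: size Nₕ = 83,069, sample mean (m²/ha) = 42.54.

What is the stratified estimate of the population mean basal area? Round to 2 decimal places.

N = 388114; weights Wₕ = Nₕ/N = (0.2507, 0.1015, 0.1765, 0.1538, 0.1035, 0.2140).
x̄_st = Σ Wₕ·x̄ₕ = 0.2507·18.76 + 0.1015·40.43 + 0.1765·17.76 + 0.1538·43.06 + 0.1035·41.54 + 0.2140·42.54 ≈ 31.9684...
→ 31.97.

31.97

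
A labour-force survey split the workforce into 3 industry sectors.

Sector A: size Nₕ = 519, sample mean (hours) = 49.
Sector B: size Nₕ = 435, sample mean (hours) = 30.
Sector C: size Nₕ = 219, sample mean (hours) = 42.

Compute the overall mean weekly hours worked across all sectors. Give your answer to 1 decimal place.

N = 1173; weights Wₕ = Nₕ/N = (0.4425, 0.3708, 0.1867).
x̄_st = Σ Wₕ·x̄ₕ = 0.4425·49 + 0.3708·30 + 0.1867·42 ≈ 40.647...
→ 40.6.

40.6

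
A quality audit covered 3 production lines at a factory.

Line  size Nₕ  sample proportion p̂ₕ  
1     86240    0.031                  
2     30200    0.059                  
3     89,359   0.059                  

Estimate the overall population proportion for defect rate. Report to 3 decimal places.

0.047

Wₕ = Nₕ/N with N = 205799: 0.4190, 0.1467, 0.4342.
p̂_st = 0.4190·0.031 + 0.1467·0.059 + 0.4342·0.059 ≈ 0.04727... → 0.047.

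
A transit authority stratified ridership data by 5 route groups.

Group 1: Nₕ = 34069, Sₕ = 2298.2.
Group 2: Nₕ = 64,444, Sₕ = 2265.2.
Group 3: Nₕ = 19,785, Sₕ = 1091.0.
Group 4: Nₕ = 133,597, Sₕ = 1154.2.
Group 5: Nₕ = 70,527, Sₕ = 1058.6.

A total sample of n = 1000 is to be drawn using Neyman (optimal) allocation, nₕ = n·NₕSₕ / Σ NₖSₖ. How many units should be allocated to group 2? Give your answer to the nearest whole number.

308

Σ NₕSₕ = 34069·2298.2 + 64444·2265.2 + 19785·1091.0 + 133597·1154.2 + 70527·1058.6 = 474718899.2.
Share for 2: 145978548.8/474718899.2 = 0.30751.
n_2 = 1000 × 0.30751 = 307.505... → 308.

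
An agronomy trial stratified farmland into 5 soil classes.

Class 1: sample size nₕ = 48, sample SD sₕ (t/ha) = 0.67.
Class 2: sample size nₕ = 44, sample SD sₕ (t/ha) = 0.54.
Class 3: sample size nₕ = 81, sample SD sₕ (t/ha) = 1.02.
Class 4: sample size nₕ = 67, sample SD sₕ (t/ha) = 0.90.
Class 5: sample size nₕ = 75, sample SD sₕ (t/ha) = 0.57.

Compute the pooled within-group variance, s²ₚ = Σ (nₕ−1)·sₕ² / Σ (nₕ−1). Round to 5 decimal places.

Degrees of freedom: 47 + 43 + 80 + 66 + 74 = 310.
Σ(nₕ−1)sₕ² = 47·0.4489 + 43·0.2916 + 80·1.0404 + 66·0.81 + 74·0.3249 = 194.3717.
s²ₚ = 194.3717 / 310 = 0.6270055... → 0.62701.

0.62701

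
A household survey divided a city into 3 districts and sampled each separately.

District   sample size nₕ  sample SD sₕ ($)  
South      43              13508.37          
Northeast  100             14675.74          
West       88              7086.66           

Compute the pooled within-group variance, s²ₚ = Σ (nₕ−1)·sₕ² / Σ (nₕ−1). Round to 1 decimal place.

Degrees of freedom: 42 + 99 + 87 = 228.
Σ(nₕ−1)sₕ² = 42·182476060.0569 + 99·215377344.5476 + 87·50220749.9556 = 33355556878.7394.
s²ₚ = 33355556878.7394 / 228 = 146296302.100... → 146296302.1.

146296302.1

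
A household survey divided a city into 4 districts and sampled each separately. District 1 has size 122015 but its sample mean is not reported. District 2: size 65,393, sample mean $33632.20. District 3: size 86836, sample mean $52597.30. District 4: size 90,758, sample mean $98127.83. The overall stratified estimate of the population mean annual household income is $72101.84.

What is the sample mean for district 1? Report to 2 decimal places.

N = 122015 + 65393 + 86836 + 90758 = 365002.
Overall total = μ·N = 72101.84·365002 = 26317315803.68.
Subtract the known strata: 65393·33632.20 + 86836·52597.30 + 90758·98127.83 = 15672535192.54.
Remaining total for district 1: 26317315803.68 − 15672535192.54 = 10644780611.14.
Divide by its size: 10644780611.14 / 122015 = 87241.5737... → 87241.57.

87241.57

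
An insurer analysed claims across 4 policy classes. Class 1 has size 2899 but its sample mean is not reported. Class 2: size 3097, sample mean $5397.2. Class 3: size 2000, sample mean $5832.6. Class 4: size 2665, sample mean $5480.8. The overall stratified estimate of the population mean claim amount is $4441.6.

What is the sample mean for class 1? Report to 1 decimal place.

1505.8

N = 2899 + 3097 + 2000 + 2665 = 10661.
Overall total = μ·N = 4441.6·10661 = 47351897.6.
Subtract the known strata: 3097·5397.2 + 2000·5832.6 + 2665·5480.8 = 42986660.4.
Remaining total for class 1: 47351897.6 − 42986660.4 = 4365237.2.
Divide by its size: 4365237.2 / 2899 = 1505.773... → 1505.8.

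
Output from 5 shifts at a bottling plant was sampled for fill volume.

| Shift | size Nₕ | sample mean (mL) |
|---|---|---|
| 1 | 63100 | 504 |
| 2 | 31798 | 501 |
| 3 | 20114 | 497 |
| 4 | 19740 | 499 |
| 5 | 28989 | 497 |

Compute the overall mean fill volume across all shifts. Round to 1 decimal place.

N = 163741; weights Wₕ = Nₕ/N = (0.3854, 0.1942, 0.1228, 0.1206, 0.1770).
x̄_st = Σ Wₕ·x̄ₕ = 0.3854·504 + 0.1942·501 + 0.1228·497 + 0.1206·499 + 0.1770·497 ≈ 500.715...
→ 500.7.

500.7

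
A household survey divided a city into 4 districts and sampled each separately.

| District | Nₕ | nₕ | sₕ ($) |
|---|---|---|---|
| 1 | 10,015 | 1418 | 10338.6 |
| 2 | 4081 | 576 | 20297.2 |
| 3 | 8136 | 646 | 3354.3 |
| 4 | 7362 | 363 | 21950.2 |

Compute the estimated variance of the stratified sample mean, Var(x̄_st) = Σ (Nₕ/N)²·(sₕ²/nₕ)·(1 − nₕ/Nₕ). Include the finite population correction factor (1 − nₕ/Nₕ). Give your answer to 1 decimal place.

98393.6

N = 29594; Wₕ = Nₕ/N.
district 1: (10015/29594)²·10338.6²/1418·(1 − 1418/10015) = 7410.3339
district 2: (4081/29594)²·20297.2²/576·(1 − 576/4081) = 11681.4581
district 3: (8136/29594)²·3354.3²/646·(1 − 646/8136) = 1211.8719
district 4: (7362/29594)²·21950.2²/363·(1 − 363/7362) = 78089.8891
Sum = 98393.5530 → 98393.6.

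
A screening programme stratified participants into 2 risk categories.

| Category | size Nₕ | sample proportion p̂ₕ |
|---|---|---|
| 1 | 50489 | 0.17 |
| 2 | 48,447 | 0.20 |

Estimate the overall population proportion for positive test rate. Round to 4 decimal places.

Wₕ = Nₕ/N with N = 98936: 0.5103, 0.4897.
p̂_st = 0.5103·0.17 + 0.4897·0.20 ≈ 0.184690... → 0.1847.

0.1847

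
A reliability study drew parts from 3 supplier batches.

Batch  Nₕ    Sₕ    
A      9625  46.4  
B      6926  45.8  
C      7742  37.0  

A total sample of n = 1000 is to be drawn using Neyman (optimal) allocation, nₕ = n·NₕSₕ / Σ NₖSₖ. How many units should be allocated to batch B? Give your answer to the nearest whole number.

302

A: NₕSₕ = 9625·46.4 = 446600
B: NₕSₕ = 6926·45.8 = 317210.8
C: NₕSₕ = 7742·37.0 = 286454
Σ NₕSₕ = 1050264.8.
n_B = 1000·317210.8/1050264.8 = 302.029... → 302.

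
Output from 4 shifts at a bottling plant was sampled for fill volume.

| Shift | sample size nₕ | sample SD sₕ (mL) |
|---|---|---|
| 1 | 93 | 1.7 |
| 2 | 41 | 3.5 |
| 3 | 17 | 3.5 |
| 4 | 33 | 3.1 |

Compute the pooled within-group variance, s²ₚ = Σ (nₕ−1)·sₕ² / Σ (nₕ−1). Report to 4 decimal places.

6.9967

Degrees of freedom: 92 + 40 + 16 + 32 = 180.
Σ(nₕ−1)sₕ² = 92·2.89 + 40·12.25 + 16·12.25 + 32·9.61 = 1259.4.
s²ₚ = 1259.4 / 180 = 6.996667... → 6.9967.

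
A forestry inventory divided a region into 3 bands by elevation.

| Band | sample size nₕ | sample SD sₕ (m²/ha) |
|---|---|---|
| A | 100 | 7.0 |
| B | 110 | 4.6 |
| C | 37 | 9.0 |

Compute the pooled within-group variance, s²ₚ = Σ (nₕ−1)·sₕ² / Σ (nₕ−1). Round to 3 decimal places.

41.285

A: (100−1)·7.0² = 99·49 = 4851
B: (110−1)·4.6² = 109·21.16 = 2306.44
C: (37−1)·9.0² = 36·81 = 2916
Numerator = 10073.44; denominator = Σ(nₕ−1) = 244.
s²ₚ = 10073.44/244 = 41.28459... → 41.285.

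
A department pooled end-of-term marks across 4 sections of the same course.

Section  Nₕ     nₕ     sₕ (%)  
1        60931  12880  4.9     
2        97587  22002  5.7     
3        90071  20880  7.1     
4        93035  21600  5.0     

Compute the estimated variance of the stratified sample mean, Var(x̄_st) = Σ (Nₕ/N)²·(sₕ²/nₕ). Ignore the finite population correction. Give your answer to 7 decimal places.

N = 341624; Wₕ = Nₕ/N.
section 1: (60931/341624)²·4.9²/12880 = 0.0000593002
section 2: (97587/341624)²·5.7²/22002 = 0.0001204966
section 3: (90071/341624)²·7.1²/20880 = 0.0001678261
section 4: (93035/341624)²·5.0²/21600 = 0.0000858385
Sum = 0.0004334614 → 0.0004335.

0.0004335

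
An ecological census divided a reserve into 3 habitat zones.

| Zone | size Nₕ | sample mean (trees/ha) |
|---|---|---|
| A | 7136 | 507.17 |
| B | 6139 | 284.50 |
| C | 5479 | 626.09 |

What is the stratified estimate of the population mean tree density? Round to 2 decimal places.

N = 18754; weights Wₕ = Nₕ/N = (0.3805, 0.3273, 0.2922).
x̄_st = Σ Wₕ·x̄ₕ = 0.3805·507.17 + 0.3273·284.50 + 0.2922·626.09 ≈ 469.0230...
→ 469.02.

469.02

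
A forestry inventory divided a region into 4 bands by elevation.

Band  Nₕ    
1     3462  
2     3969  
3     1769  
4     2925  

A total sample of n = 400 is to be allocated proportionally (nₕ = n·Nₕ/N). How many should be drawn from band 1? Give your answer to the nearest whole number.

Share of band 1 = 3462/12125 = 0.28553.
Allocate 400 × 0.28553 = 114.210... → 114.

114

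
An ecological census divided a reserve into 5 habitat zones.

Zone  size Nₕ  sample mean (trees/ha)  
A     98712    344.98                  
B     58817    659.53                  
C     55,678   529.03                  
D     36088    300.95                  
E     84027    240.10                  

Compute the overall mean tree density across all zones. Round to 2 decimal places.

N = 333322; weights Wₕ = Nₕ/N = (0.2961, 0.1765, 0.1670, 0.1083, 0.2521).
x̄_st = Σ Wₕ·x̄ₕ = 0.2961·344.98 + 0.1765·659.53 + 0.1670·529.03 + 0.1083·300.95 + 0.2521·240.10 ≈ 400.0220...
→ 400.02.

400.02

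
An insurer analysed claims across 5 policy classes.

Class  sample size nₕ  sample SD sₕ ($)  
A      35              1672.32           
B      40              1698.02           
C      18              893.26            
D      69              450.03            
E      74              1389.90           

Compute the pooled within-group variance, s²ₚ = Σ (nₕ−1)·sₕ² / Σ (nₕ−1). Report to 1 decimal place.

1627243.4

A: (35−1)·1672.32² = 34·2796654.1824 = 95086242.2016
B: (40−1)·1698.02² = 39·2883271.9204 = 112447604.8956
C: (18−1)·893.26² = 17·797913.4276 = 13564528.2692
D: (69−1)·450.03² = 68·202527.0009 = 13771836.0612
E: (74−1)·1389.90² = 73·1931822.01 = 141023006.73
Numerator = 375893218.1576; denominator = Σ(nₕ−1) = 231.
s²ₚ = 375893218.1576/231 = 1627243.369... → 1627243.4.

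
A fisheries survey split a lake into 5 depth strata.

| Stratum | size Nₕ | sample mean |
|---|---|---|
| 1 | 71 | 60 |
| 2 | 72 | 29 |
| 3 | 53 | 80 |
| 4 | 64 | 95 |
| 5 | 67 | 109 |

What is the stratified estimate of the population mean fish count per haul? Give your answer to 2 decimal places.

73.31

N = 327; weights Wₕ = Nₕ/N = (0.2171, 0.2202, 0.1621, 0.1957, 0.2049).
x̄_st = Σ Wₕ·x̄ₕ = 0.2171·60 + 0.2202·29 + 0.1621·80 + 0.1957·95 + 0.2049·109 ≈ 73.3058...
→ 73.31.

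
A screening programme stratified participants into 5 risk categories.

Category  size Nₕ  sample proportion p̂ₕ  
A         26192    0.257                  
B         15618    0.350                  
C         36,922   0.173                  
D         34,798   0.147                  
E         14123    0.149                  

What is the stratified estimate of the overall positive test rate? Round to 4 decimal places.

Wₕ = Nₕ/N with N = 127653: 0.2052, 0.1223, 0.2892, 0.2726, 0.1106.
p̂_st = 0.2052·0.257 + 0.1223·0.350 + 0.2892·0.173 + 0.2726·0.147 + 0.1106·0.149 ≈ 0.202148... → 0.2021.

0.2021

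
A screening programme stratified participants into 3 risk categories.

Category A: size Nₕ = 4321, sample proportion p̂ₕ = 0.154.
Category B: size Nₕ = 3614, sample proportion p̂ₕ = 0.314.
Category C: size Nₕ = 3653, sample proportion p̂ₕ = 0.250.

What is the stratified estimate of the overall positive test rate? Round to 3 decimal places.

0.234

N = 4321 + 3614 + 3653 = 11588.
Overall proportion = Σ (Nₕ/N)·p̂ₕ.
Σ Nₕp̂ₕ = 665.434 + 1134.796 + 913.25 = 2713.48.
2713.48 / 11588 = 0.23416... → 0.234.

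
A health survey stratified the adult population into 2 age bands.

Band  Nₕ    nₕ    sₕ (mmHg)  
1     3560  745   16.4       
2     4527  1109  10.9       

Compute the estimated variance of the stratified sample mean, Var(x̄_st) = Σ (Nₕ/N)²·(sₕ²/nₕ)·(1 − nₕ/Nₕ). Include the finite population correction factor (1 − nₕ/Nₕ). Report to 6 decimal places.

N = 8087; Wₕ = Nₕ/N.
band 1: (3560/8087)²·16.4²/745·(1 − 745/3560) = 0.055320352
band 2: (4527/8087)²·10.9²/1109·(1 − 1109/4527) = 0.025347149
Sum = 0.080667501 → 0.080668.

0.080668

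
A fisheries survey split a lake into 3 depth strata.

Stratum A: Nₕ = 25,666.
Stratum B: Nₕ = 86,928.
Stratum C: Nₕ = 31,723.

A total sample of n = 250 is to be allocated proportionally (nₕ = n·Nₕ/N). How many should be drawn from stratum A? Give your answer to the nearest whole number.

Share of stratum A = 25666/144317 = 0.17784.
Allocate 250 × 0.17784 = 44.461... → 44.

44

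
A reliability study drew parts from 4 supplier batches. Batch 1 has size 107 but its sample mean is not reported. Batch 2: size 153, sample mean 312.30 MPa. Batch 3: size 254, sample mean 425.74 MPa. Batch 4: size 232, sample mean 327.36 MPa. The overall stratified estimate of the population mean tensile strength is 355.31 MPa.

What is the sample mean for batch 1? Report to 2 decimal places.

N = 107 + 153 + 254 + 232 = 746.
Overall total = μ·N = 355.31·746 = 265061.26.
Subtract the known strata: 153·312.30 + 254·425.74 + 232·327.36 = 231867.38.
Remaining total for batch 1: 265061.26 − 231867.38 = 33193.88.
Divide by its size: 33193.88 / 107 = 310.2232... → 310.22.

310.22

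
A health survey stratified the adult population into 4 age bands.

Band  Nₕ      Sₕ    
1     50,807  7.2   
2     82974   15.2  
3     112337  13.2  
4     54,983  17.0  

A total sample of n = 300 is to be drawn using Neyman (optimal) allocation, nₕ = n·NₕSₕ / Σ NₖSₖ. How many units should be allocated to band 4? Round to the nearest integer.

69

Σ NₕSₕ = 50807·7.2 + 82974·15.2 + 112337·13.2 + 54983·17.0 = 4044574.6.
Share for 4: 934711/4044574.6 = 0.23110.
n_4 = 300 × 0.23110 = 69.331... → 69.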